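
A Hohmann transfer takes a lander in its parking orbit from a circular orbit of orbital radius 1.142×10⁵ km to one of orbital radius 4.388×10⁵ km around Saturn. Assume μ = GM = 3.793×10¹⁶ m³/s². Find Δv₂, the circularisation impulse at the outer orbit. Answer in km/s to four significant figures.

r₁ = 1.142×10⁵ km = 1.142×10⁸ m.
r₂ = 4.388×10⁵ km = 4.388×10⁸ m.
Transfer ellipse a_t = (r₁ + r₂)/2 = 2.765×10⁸ m.
At r₁: circular v_c1 = √(μ/r₁) = 18220 m/s; transfer-perikrone v_p = √[μ(2/r₁ − 1/a_t)] = 22960 m/s.
At r₂: circular v_c2 = √(μ/r₂) = 9297 m/s; transfer-apokrone v_a = √[μ(2/r₂ − 1/a_t)] = 5975 m/s.
Δv₂ = v_c2 − v_a = 3322 m/s.
= 3.322 km/s.

Δv ≈ 3.322 km/s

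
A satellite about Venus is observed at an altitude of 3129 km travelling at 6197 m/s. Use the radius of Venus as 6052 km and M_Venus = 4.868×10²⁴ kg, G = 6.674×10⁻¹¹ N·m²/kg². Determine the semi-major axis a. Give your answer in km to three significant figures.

a ≈ 10000 km

μ = GM = 6.674×10⁻¹¹ × 4.868×10²⁴ = 3.249×10¹⁴ m³/s².
r = 6052 + 3129 = 9181.0 km = 9.181×10⁶ m.
Specific orbital energy ε = v²/2 − μ/r = (6197)²/2 − 3.249×10¹⁴/9.181×10⁶ = -1.619×10⁷ J/kg.
Since ε = −μ/(2a), a = −μ/(2ε) = 1.004×10⁷ m = 10036 km.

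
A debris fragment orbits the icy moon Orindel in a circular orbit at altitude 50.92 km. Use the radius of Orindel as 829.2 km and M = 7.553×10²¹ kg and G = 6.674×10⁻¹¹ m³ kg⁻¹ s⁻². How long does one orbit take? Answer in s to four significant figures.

μ = GM = 6.674×10⁻¹¹ × 7.553×10²¹ = 5.041×10¹¹ m³/s².
r = 829.2 + 50.92 = 880.12 km = 8.8012×10⁵ m.
Kepler's third law: T = 2π√(r³/μ) = 2π√((8.801×10⁵)³ / 5.041×10¹¹).
r³/μ = 1.352×10⁶ s², so T = 2π × 1.163×10³ = 7.307×10³ s.

T ≈ 7307 s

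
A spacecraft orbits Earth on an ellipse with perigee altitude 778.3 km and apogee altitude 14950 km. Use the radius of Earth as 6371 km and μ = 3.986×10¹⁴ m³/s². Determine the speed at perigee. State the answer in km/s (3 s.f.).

v ≈ 9.14 km/s

r_p = 6371 + 778.3 = 7149.3 km = 7.1493×10⁶ m.
r_a = 6371 + 14950 = 21321 km = 2.1321×10⁷ m.
Semi-major axis a = (r_p + r_a)/2 = 14235 km = 1.424×10⁷ m.
Vis-viva: v² = μ(2/r − 1/a) = 3.986×10¹⁴ × (2.797×10⁻⁷ − 7.025×10⁻⁸) = 8.351×10⁷ m²/s².
v = 9138 m/s = 9.138 km/s.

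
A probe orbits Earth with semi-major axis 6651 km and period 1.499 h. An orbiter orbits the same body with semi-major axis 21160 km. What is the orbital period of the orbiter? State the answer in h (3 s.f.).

T₂ ≈ 8.51 h

Kepler's third law: T² ∝ a³, so T₂ = T₁ (a₂/a₁)^(3/2).
a₂/a₁ = 3.181, (a₂/a₁)^(3/2) = 5.675.
T₂ = 1.499 × 5.675 = 8.506 h.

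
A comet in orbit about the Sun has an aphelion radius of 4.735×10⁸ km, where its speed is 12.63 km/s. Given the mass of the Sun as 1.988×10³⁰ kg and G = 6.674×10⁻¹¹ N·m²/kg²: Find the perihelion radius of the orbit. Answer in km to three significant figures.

perihelion radius ≈ 1.88×10⁸ km

μ = GM = 6.674×10⁻¹¹ × 1.988×10³⁰ = 1.327×10²⁰ m³/s².
r_a = 4.735×10¹¹ m.
Specific energy ε = v²/2 − μ/r = -2.005×10⁸ J/kg, so a = −μ/(2ε) = 3.310×10¹¹ m.
The apsides satisfy r_p + r_a = 2a, so the perihelion radius is 2a − r_a = 1.884×10¹¹ m = 1.8840×10⁸ km.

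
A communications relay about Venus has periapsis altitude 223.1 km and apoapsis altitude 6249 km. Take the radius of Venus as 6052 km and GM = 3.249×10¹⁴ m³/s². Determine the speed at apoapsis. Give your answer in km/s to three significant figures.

v ≈ 4.22 km/s

r_p = 6052 + 223.1 = 6275.1 km = 6.2751×10⁶ m.
r_a = 6052 + 6249 = 12301 km = 1.2301×10⁷ m.
Semi-major axis a = (r_p + r_a)/2 = 9288.0 km = 9.288×10⁶ m.
Vis-viva: v² = μ(2/r − 1/a) = 3.249×10¹⁴ × (1.626×10⁻⁷ − 1.077×10⁻⁷) = 1.784×10⁷ m²/s².
v = 4224 m/s = 4.224 km/s.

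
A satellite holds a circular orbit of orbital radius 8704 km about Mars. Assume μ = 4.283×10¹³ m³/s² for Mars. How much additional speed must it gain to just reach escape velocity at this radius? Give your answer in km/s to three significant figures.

r = 8704 km = 8.704×10⁶ m.
Circular speed v_c = √(μ/r) = 2218 m/s.
Escape speed v_esc = √(2μ/r) = √2 × v_c = 3137 m/s.
Δv = v_esc − v_c = 918.8 m/s = 0.9188 km/s.

Δv ≈ 0.919 km/s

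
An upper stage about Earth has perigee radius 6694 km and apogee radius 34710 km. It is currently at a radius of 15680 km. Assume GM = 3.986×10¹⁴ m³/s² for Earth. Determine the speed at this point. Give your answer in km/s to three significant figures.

v ≈ 5.62 km/s

Semi-major axis a = (r_p + r_a)/2 = 20702 km = 2.070×10⁷ m.
Vis-viva: v² = μ(2/r − 1/a) = 3.986×10¹⁴ × (1.276×10⁻⁷ − 4.830×10⁻⁸) = 3.159×10⁷ m²/s².
v = 5620 m/s = 5.620 km/s.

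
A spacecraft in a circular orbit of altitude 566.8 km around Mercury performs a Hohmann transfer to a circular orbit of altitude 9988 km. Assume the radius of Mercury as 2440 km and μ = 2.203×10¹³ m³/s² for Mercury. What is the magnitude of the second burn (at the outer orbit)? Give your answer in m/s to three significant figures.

Δv ≈ 500 m/s

r₁ = 2440 + 566.8 = 3006.8 km = 3.0068×10⁶ m.
r₂ = 2440 + 9988 = 12428 km = 1.2428×10⁷ m.
Transfer ellipse a_t = (r₁ + r₂)/2 = 7.717×10⁶ m.
At r₁: circular v_c1 = √(μ/r₁) = 2707 m/s; transfer-periherm v_p = √[μ(2/r₁ − 1/a_t)] = 3435 m/s.
At r₂: circular v_c2 = √(μ/r₂) = 1331 m/s; transfer-apoherm v_a = √[μ(2/r₂ − 1/a_t)] = 831.0 m/s.
Δv₂ = v_c2 − v_a = 500.4 m/s.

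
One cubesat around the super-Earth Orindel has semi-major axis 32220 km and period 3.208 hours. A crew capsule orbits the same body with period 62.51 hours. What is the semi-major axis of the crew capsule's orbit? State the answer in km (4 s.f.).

a₂ ≈ 2.333×10⁵ km

Kepler's third law: a³ ∝ T², so a₂ = a₁ (T₂/T₁)^(2/3).
T₂/T₁ = 19.49, (T₂/T₁)^(2/3) = 7.241.
a₂ = 32220 × 7.241 = 2.333×10⁵ km.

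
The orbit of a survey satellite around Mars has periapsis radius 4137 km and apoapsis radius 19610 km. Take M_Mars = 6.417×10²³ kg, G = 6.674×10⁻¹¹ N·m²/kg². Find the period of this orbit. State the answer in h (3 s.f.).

T ≈ 10.9 h

μ = GM = 6.674×10⁻¹¹ × 6.417×10²³ = 4.283×10¹³ m³/s².
Semi-major axis a = (r_p + r_a)/2 = (4137.0 + 19610)/2 = 11874 km = 1.187×10⁷ m.
By Kepler's third law T = 2π√(a³/μ) = 2π × 6.252×10³ = 3.928×10⁴ s.
= 10.91 h.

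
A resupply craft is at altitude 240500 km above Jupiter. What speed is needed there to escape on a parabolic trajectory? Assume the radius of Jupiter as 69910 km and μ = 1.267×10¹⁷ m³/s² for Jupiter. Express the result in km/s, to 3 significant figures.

r = 69910 + 240500 = 310410 km = 3.1041×10⁸ m.
Escape speed v_esc = √(2μ/r) = √(2 × 1.267×10¹⁷ / 3.104×10⁸) = √(8.163×10⁸) = 28570 m/s.
= 28.57 km/s.

v_esc ≈ 28.6 km/s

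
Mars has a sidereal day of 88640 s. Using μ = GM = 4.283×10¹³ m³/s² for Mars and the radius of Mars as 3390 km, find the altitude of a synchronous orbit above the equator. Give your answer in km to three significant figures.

h_sync ≈ 17000 km

A synchronous orbit has period T, so by Kepler's third law a = (μT²/4π²)^(1/3).
μT²/4π² = 4.283×10¹³ × (8.864×10⁴)² / 39.48 = 8.524×10²¹ m³.
a = 2.043×10⁷ m = 20428 km.
Altitude h = a − R = 20428 − 3390 = 17038 km.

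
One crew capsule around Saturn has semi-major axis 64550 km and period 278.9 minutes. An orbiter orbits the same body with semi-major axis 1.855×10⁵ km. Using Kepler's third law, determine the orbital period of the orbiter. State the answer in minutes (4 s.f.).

Kepler's third law: T² ∝ a³, so T₂ = T₁ (a₂/a₁)^(3/2).
a₂/a₁ = 2.874, (a₂/a₁)^(3/2) = 4.872.
T₂ = 278.9 × 4.872 = 1359 minutes.

T₂ ≈ 1359 minutes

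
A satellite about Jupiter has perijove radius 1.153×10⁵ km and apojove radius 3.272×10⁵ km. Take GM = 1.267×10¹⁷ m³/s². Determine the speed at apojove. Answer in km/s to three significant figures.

Semi-major axis a = (r_p + r_a)/2 = 2.2125×10⁵ km = 2.212×10⁸ m.
Vis-viva: v² = μ(2/r − 1/a) = 1.267×10¹⁷ × (6.112×10⁻⁹ − 4.520×10⁻⁹) = 2.018×10⁸ m²/s².
v = 14210 m/s = 14.21 km/s.

v ≈ 14.2 km/s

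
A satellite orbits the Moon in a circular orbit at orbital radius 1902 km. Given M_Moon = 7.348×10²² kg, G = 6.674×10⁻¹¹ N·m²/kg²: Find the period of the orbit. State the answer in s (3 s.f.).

μ = GM = 6.674×10⁻¹¹ × 7.348×10²² = 4.904×10¹² m³/s².
r = 1902 km = 1.902×10⁶ m.
Kepler's third law: T = 2π√(r³/μ) = 2π√((1.902×10⁶)³ / 4.904×10¹²).
r³/μ = 1.403×10⁶ s², so T = 2π × 1.185×10³ = 7.442×10³ s.

T ≈ 7440 s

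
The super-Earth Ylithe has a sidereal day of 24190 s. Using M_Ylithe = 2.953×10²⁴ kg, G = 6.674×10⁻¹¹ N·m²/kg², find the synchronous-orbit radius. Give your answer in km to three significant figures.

μ = GM = 6.674×10⁻¹¹ × 2.953×10²⁴ = 1.971×10¹⁴ m³/s².
A synchronous orbit has period T, so by Kepler's third law a = (μT²/4π²)^(1/3).
μT²/4π² = 1.971×10¹⁴ × (2.419×10⁴)² / 39.48 = 2.921×10²¹ m³.
a = 1.430×10⁷ m = 14295 km.

r_sync ≈ 14300 km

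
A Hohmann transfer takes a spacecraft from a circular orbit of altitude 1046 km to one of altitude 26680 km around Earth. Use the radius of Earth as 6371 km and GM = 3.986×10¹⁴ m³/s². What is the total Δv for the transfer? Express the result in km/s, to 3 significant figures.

Δv_total ≈ 3.41 km/s

r₁ = 6371 + 1046 = 7417.0 km = 7.4170×10⁶ m.
r₂ = 6371 + 26680 = 33051 km = 3.3051×10⁷ m.
Transfer ellipse a_t = (r₁ + r₂)/2 = 2.023×10⁷ m.
At r₁: circular v_c1 = √(μ/r₁) = 7331 m/s; transfer-perigee v_p = √[μ(2/r₁ − 1/a_t)] = 9369 m/s.
Δv₁ = v_p − v_c1 = 2038 m/s.
At r₂: circular v_c2 = √(μ/r₂) = 3473 m/s; transfer-apogee v_a = √[μ(2/r₂ − 1/a_t)] = 2103 m/s.
Δv₂ = v_c2 − v_a = 1370 m/s.
Total Δv = Δv₁ + Δv₂ = 3409 m/s = 3.409 km/s.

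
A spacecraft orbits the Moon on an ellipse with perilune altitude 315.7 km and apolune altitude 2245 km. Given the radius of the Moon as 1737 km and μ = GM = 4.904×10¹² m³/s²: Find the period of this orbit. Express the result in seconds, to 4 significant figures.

r_p = 1737 + 315.7 = 2052.7 km = 2.0527×10⁶ m.
r_a = 1737 + 2245 = 3982.0 km = 3.9820×10⁶ m.
Semi-major axis a = (r_p + r_a)/2 = (2052.7 + 3982.0)/2 = 3017.3 km = 3.017×10⁶ m.
By Kepler's third law T = 2π√(a³/μ) = 2π × 2.367×10³ = 1.487×10⁴ s.

T ≈ 14870 seconds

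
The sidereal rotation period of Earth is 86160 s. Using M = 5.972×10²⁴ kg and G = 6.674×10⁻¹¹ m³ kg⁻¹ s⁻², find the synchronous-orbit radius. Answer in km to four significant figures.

μ = GM = 6.674×10⁻¹¹ × 5.972×10²⁴ = 3.986×10¹⁴ m³/s².
A synchronous orbit has period T, so by Kepler's third law a = (μT²/4π²)^(1/3).
μT²/4π² = 3.986×10¹⁴ × (8.616×10⁴)² / 39.48 = 7.495×10²² m³.
a = 4.216×10⁷ m = 42162 km.

r_sync ≈ 42160 km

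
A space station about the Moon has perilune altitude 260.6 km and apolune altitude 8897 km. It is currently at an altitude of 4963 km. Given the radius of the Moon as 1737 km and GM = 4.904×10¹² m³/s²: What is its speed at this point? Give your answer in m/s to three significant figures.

r_p = 1737 + 260.6 = 1997.6 km = 1.9976×10⁶ m.
r_a = 1737 + 8897 = 10634 km = 1.0634×10⁷ m.
r = 1737 + 4963 = 6700.0 km = 6.700×10⁶ m.
Semi-major axis a = (r_p + r_a)/2 = 6315.8 km = 6.316×10⁶ m.
Vis-viva: v² = μ(2/r − 1/a) = 4.904×10¹² × (2.985×10⁻⁷ − 1.583×10⁻⁷) = 6.874×10⁵ m²/s².
v = 829.1 m/s.

v ≈ 829 m/s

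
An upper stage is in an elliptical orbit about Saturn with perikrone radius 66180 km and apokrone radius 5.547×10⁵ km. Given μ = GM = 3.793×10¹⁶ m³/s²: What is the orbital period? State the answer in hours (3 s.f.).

Semi-major axis a = (r_p + r_a)/2 = (66180 + 5.5470×10⁵)/2 = 3.1044×10⁵ km = 3.104×10⁸ m.
By Kepler's third law T = 2π√(a³/μ) = 2π × 2.809×10⁴ = 1.765×10⁵ s.
= 49.02 hours.

T ≈ 49.0 hours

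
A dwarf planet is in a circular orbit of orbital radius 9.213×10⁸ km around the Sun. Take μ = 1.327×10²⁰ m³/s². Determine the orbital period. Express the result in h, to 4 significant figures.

r = 9.213×10⁸ km = 9.213×10¹¹ m.
Kepler's third law: T = 2π√(r³/μ) = 2π√((9.213×10¹¹)³ / 1.327×10²⁰).
r³/μ = 5.893×10¹⁵ s², so T = 2π × 7.677×10⁷ = 4.823×10⁸ s.
Converting: 4.823×10⁸ s ÷ 3600 = 1.340×10⁵ h.

T ≈ 134000 h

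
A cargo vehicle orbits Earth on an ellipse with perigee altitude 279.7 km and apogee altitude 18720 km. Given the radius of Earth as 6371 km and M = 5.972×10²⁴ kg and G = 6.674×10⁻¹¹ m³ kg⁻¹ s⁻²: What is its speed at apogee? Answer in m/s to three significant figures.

μ = GM = 6.674×10⁻¹¹ × 5.972×10²⁴ = 3.986×10¹⁴ m³/s².
r_p = 6371 + 279.7 = 6650.7 km = 6.6507×10⁶ m.
r_a = 6371 + 18720 = 25091 km = 2.5091×10⁷ m.
Semi-major axis a = (r_p + r_a)/2 = 15871 km = 1.587×10⁷ m.
Vis-viva: v² = μ(2/r − 1/a) = 3.986×10¹⁴ × (7.971×10⁻⁸ − 6.301×10⁻⁸) = 6.657×10⁶ m²/s².
v = 2580 m/s.

v ≈ 2580 m/s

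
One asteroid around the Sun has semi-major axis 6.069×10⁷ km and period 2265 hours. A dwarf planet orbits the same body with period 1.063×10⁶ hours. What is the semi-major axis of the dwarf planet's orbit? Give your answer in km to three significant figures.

Kepler's third law: a³ ∝ T², so a₂ = a₁ (T₂/T₁)^(2/3).
T₂/T₁ = 469.3, (T₂/T₁)^(2/3) = 60.39.
a₂ = 6.069×10⁷ × 60.39 = 3.665×10⁹ km.

a₂ ≈ 3.67×10⁹ km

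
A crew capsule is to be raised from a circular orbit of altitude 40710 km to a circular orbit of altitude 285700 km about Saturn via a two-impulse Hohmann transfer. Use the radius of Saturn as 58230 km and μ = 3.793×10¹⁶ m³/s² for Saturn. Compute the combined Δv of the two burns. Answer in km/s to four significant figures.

r₁ = 58230 + 40710 = 98940 km = 9.8940×10⁷ m.
r₂ = 58230 + 285700 = 343930 km = 3.4393×10⁸ m.
Transfer ellipse a_t = (r₁ + r₂)/2 = 2.214×10⁸ m.
At r₁: circular v_c1 = √(μ/r₁) = 19580 m/s; transfer-perikrone v_p = √[μ(2/r₁ − 1/a_t)] = 24400 m/s.
Δv₁ = v_p − v_c1 = 4822 m/s.
At r₂: circular v_c2 = √(μ/r₂) = 10500 m/s; transfer-apokrone v_a = √[μ(2/r₂ − 1/a_t)] = 7020 m/s.
Δv₂ = v_c2 − v_a = 3482 m/s.
Total Δv = Δv₁ + Δv₂ = 8304 m/s = 8.304 km/s.

Δv_total ≈ 8.304 km/s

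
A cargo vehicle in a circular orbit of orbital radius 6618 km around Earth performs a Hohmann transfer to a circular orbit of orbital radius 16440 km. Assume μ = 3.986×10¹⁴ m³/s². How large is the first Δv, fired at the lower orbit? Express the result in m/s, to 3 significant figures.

Δv ≈ 1510 m/s

r₁ = 6618 km = 6.618×10⁶ m.
r₂ = 16440 km = 1.644×10⁷ m.
Transfer ellipse a_t = (r₁ + r₂)/2 = 1.153×10⁷ m.
At r₁: circular v_c1 = √(μ/r₁) = 7761 m/s; transfer-perigee v_p = √[μ(2/r₁ − 1/a_t)] = 9267 m/s.
Δv₁ = v_p − v_c1 = 1507 m/s.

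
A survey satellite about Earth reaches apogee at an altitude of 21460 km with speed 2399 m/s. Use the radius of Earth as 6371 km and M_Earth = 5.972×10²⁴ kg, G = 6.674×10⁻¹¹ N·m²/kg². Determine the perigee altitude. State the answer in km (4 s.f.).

perigee altitude ≈ 627.4 km

μ = GM = 6.674×10⁻¹¹ × 5.972×10²⁴ = 3.986×10¹⁴ m³/s².
r_a = 6371 + 21460 = 27831 km = 2.783×10⁷ m.
Specific energy ε = v²/2 − μ/r = -1.144×10⁷ J/kg, so a = −μ/(2ε) = 1.741×10⁷ m.
The apsides satisfy r_p + r_a = 2a, so the perigee radius is 2a − r_a = 6.998×10⁶ m = 6998.4 km.
Perigee altitude = 6998.4 − 6371 = 627.41 km.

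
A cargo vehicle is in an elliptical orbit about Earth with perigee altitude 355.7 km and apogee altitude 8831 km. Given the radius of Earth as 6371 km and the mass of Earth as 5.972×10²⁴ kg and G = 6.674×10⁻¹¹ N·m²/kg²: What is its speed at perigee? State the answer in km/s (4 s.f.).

μ = GM = 6.674×10⁻¹¹ × 5.972×10²⁴ = 3.986×10¹⁴ m³/s².
r_p = 6371 + 355.7 = 6726.7 km = 6.7267×10⁶ m.
r_a = 6371 + 8831 = 15202 km = 1.5202×10⁷ m.
Semi-major axis a = (r_p + r_a)/2 = 10964 km = 1.096×10⁷ m.
Vis-viva: v² = μ(2/r − 1/a) = 3.986×10¹⁴ × (2.973×10⁻⁷ − 9.120×10⁻⁸) = 8.215×10⁷ m²/s².
v = 9064 m/s = 9.064 km/s.

v ≈ 9.064 km/s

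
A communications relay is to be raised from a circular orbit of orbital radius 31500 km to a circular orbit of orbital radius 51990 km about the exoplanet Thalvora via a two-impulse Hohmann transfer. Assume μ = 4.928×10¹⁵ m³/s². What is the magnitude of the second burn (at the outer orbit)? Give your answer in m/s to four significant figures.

r₁ = 31500 km = 3.150×10⁷ m.
r₂ = 51990 km = 5.199×10⁷ m.
Transfer ellipse a_t = (r₁ + r₂)/2 = 4.174×10⁷ m.
At r₁: circular v_c1 = √(μ/r₁) = 12510 m/s; transfer-periapsis v_p = √[μ(2/r₁ − 1/a_t)] = 13960 m/s.
At r₂: circular v_c2 = √(μ/r₂) = 9736 m/s; transfer-apoapsis v_a = √[μ(2/r₂ − 1/a_t)] = 8457 m/s.
Δv₂ = v_c2 − v_a = 1279 m/s.

Δv ≈ 1279 m/s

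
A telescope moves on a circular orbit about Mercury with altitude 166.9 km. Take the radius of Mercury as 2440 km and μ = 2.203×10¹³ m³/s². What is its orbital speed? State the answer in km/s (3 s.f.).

r = 2440 + 166.9 = 2606.9 km = 2.6069×10⁶ m.
For a circular orbit v = √(μ/r) = √(2.203×10¹³ / 2.607×10⁶) = √(8.451×10⁶) = 2907 m/s.
That is 2.907 km/s.

v ≈ 2.91 km/s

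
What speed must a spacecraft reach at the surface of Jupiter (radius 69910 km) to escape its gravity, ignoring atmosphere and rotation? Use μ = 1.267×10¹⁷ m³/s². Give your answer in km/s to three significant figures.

r = R = 6.991×10⁷ m.
Escape speed v_esc = √(2μ/r) = √(2 × 1.267×10¹⁷ / 6.991×10⁷) = √(3.625×10⁹) = 60210 m/s.
= 60.21 km/s.

v_esc ≈ 60.2 km/s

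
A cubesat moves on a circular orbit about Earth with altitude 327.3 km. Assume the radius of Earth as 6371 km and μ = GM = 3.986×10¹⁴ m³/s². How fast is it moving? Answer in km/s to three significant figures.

v ≈ 7.71 km/s

r = 6371 + 327.3 = 6698.3 km = 6.6983×10⁶ m.
For a circular orbit v = √(μ/r) = √(3.986×10¹⁴ / 6.698×10⁶) = √(5.951×10⁷) = 7714 m/s.
That is 7.714 km/s.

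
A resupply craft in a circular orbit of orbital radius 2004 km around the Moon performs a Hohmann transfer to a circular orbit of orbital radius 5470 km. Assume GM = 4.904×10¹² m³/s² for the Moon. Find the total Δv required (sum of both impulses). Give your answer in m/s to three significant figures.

r₁ = 2004 km = 2.004×10⁶ m.
r₂ = 5470 km = 5.470×10⁶ m.
Transfer ellipse a_t = (r₁ + r₂)/2 = 3.737×10⁶ m.
At r₁: circular v_c1 = √(μ/r₁) = 1564 m/s; transfer-perilune v_p = √[μ(2/r₁ − 1/a_t)] = 1893 m/s.
Δv₁ = v_p − v_c1 = 328.3 m/s.
At r₂: circular v_c2 = √(μ/r₂) = 946.9 m/s; transfer-apolune v_a = √[μ(2/r₂ − 1/a_t)] = 693.4 m/s.
Δv₂ = v_c2 − v_a = 253.5 m/s.
Total Δv = Δv₁ + Δv₂ = 581.8 m/s.

Δv_total ≈ 582 m/s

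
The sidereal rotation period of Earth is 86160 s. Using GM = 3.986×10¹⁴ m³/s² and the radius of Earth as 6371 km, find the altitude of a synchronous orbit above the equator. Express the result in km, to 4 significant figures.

A synchronous orbit has period T, so by Kepler's third law a = (μT²/4π²)^(1/3).
μT²/4π² = 3.986×10¹⁴ × (8.616×10⁴)² / 39.48 = 7.495×10²² m³.
a = 4.216×10⁷ m = 42163 km.
Altitude h = a − R = 42163 − 6371 = 35792 km.

h_sync ≈ 35790 km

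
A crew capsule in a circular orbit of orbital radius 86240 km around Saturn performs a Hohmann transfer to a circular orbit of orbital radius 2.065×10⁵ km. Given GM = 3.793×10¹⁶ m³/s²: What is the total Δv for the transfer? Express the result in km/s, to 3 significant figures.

Δv_total ≈ 7.09 km/s

r₁ = 86240 km = 8.624×10⁷ m.
r₂ = 2.065×10⁵ km = 2.065×10⁸ m.
Transfer ellipse a_t = (r₁ + r₂)/2 = 1.464×10⁸ m.
At r₁: circular v_c1 = √(μ/r₁) = 20970 m/s; transfer-perikrone v_p = √[μ(2/r₁ − 1/a_t)] = 24910 m/s.
Δv₁ = v_p − v_c1 = 3938 m/s.
At r₂: circular v_c2 = √(μ/r₂) = 13550 m/s; transfer-apokrone v_a = √[μ(2/r₂ − 1/a_t)] = 10400 m/s.
Δv₂ = v_c2 − v_a = 3150 m/s.
Total Δv = Δv₁ + Δv₂ = 7088 m/s = 7.088 km/s.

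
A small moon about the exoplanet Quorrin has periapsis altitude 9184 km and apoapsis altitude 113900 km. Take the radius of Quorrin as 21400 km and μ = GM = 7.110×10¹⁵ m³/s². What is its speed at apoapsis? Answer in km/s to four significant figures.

r_p = 21400 + 9184 = 30584 km = 3.0584×10⁷ m.
r_a = 21400 + 113900 = 135300 km = 1.3530×10⁸ m.
Semi-major axis a = (r_p + r_a)/2 = 82942 km = 8.294×10⁷ m.
Vis-viva: v² = μ(2/r − 1/a) = 7.110×10¹⁵ × (1.478×10⁻⁸ − 1.206×10⁻⁸) = 1.938×10⁷ m²/s².
v = 4402 m/s = 4.402 km/s.

v ≈ 4.402 km/s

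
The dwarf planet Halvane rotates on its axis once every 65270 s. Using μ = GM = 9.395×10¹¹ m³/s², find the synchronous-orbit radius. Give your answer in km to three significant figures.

r_sync ≈ 4660 km

A synchronous orbit has period T, so by Kepler's third law a = (μT²/4π²)^(1/3).
μT²/4π² = 9.395×10¹¹ × (6.527×10⁴)² / 39.48 = 1.014×10²⁰ m³.
a = 4.663×10⁶ m = 4662.9 km.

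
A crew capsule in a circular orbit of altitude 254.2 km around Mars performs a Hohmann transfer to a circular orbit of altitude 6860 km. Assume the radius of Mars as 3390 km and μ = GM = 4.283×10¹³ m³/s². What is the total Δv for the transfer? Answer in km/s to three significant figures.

r₁ = 3390 + 254.2 = 3644.2 km = 3.6442×10⁶ m.
r₂ = 3390 + 6860 = 10250 km = 1.0250×10⁷ m.
Transfer ellipse a_t = (r₁ + r₂)/2 = 6.947×10⁶ m.
At r₁: circular v_c1 = √(μ/r₁) = 3428 m/s; transfer-periapsis v_p = √[μ(2/r₁ − 1/a_t)] = 4164 m/s.
Δv₁ = v_p − v_c1 = 736.0 m/s.
At r₂: circular v_c2 = √(μ/r₂) = 2044 m/s; transfer-apoapsis v_a = √[μ(2/r₂ − 1/a_t)] = 1481 m/s.
Δv₂ = v_c2 − v_a = 563.6 m/s.
Total Δv = Δv₁ + Δv₂ = 1300 m/s = 1.300 km/s.

Δv_total ≈ 1.30 km/s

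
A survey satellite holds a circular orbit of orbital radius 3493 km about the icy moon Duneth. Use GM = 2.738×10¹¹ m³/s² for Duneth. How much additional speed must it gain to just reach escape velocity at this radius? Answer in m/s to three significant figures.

r = 3493 km = 3.493×10⁶ m.
Circular speed v_c = √(μ/r) = 280.0 m/s.
Escape speed v_esc = √(2μ/r) = √2 × v_c = 395.9 m/s.
Δv = v_esc − v_c = 116.0 m/s.

Δv ≈ 116 m/s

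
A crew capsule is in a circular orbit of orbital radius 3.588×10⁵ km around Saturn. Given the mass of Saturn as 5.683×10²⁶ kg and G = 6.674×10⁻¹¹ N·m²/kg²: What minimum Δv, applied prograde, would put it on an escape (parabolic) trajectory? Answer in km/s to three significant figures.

Δv ≈ 4.26 km/s

μ = GM = 6.674×10⁻¹¹ × 5.683×10²⁶ = 3.793×10¹⁶ m³/s².
r = 3.588×10⁵ km = 3.588×10⁸ m.
Circular speed v_c = √(μ/r) = 10280 m/s.
Escape speed v_esc = √(2μ/r) = √2 × v_c = 14540 m/s.
Δv = v_esc − v_c = 4259 m/s = 4.259 km/s.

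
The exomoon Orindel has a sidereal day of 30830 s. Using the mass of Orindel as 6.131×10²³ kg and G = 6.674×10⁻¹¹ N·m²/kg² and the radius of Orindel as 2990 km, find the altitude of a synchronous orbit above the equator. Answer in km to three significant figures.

h_sync ≈ 6960 km

μ = GM = 6.674×10⁻¹¹ × 6.131×10²³ = 4.092×10¹³ m³/s².
A synchronous orbit has period T, so by Kepler's third law a = (μT²/4π²)^(1/3).
μT²/4π² = 4.092×10¹³ × (3.083×10⁴)² / 39.48 = 9.852×10²⁰ m³.
a = 9.950×10⁶ m = 9950.3 km.
Altitude h = a − R = 9950.3 − 2990 = 6960.3 km.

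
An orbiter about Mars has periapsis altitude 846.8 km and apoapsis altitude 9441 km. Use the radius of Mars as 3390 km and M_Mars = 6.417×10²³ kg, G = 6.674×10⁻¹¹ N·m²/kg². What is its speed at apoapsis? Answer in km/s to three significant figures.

μ = GM = 6.674×10⁻¹¹ × 6.417×10²³ = 4.283×10¹³ m³/s².
r_p = 3390 + 846.8 = 4236.8 km = 4.2368×10⁶ m.
r_a = 3390 + 9441 = 12831 km = 1.2831×10⁷ m.
Semi-major axis a = (r_p + r_a)/2 = 8533.9 km = 8.534×10⁶ m.
Vis-viva: v² = μ(2/r − 1/a) = 4.283×10¹³ × (1.559×10⁻⁷ − 1.172×10⁻⁷) = 1.657×10⁶ m²/s².
v = 1287 m/s = 1.287 km/s.

v ≈ 1.29 km/s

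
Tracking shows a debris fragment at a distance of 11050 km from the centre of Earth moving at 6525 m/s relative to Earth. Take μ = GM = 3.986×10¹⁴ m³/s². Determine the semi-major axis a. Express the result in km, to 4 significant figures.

r = 1.105×10⁷ m.
Specific orbital energy ε = v²/2 − μ/r = (6525)²/2 − 3.986×10¹⁴/1.105×10⁷ = -1.478×10⁷ J/kg.
Since ε = −μ/(2a), a = −μ/(2ε) = 1.348×10⁷ m = 13480 km.

a ≈ 13480 km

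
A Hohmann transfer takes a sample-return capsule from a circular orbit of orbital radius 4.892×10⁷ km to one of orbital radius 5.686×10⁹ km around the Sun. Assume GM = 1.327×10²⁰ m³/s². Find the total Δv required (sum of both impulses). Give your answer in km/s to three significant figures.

r₁ = 4.892×10⁷ km = 4.892×10¹⁰ m.
r₂ = 5.686×10⁹ km = 5.686×10¹² m.
Transfer ellipse a_t = (r₁ + r₂)/2 = 2.867×10¹² m.
At r₁: circular v_c1 = √(μ/r₁) = 52080 m/s; transfer-perihelion v_p = √[μ(2/r₁ − 1/a_t)] = 73340 m/s.
Δv₁ = v_p − v_c1 = 21260 m/s.
At r₂: circular v_c2 = √(μ/r₂) = 4831 m/s; transfer-aphelion v_a = √[μ(2/r₂ − 1/a_t)] = 631.0 m/s.
Δv₂ = v_c2 − v_a = 4200 m/s.
Total Δv = Δv₁ + Δv₂ = 25460 m/s = 25.46 km/s.

Δv_total ≈ 25.5 km/s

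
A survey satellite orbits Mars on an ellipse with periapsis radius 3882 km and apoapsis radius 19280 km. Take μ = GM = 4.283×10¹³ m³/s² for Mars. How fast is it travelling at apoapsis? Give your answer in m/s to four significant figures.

v ≈ 862.9 m/s

Semi-major axis a = (r_p + r_a)/2 = 11581 km = 1.158×10⁷ m.
Vis-viva: v² = μ(2/r − 1/a) = 4.283×10¹³ × (1.037×10⁻⁷ − 8.635×10⁻⁸) = 7.446×10⁵ m²/s².
v = 862.9 m/s.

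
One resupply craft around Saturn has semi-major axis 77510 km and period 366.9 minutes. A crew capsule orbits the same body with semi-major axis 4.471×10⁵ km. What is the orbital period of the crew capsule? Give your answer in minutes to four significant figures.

T₂ ≈ 5083 minutes

Kepler's third law: T² ∝ a³, so T₂ = T₁ (a₂/a₁)^(3/2).
a₂/a₁ = 5.768, (a₂/a₁)^(3/2) = 13.85.
T₂ = 366.9 × 13.85 = 5083 minutes.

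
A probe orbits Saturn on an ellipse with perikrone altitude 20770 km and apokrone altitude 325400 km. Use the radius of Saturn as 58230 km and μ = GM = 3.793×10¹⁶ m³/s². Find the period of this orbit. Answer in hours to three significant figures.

r_p = 58230 + 20770 = 79000 km = 7.9000×10⁷ m.
r_a = 58230 + 325400 = 383630 km = 3.8363×10⁸ m.
Semi-major axis a = (r_p + r_a)/2 = (79000 + 3.8363×10⁵)/2 = 2.3132×10⁵ km = 2.313×10⁸ m.
By Kepler's third law T = 2π√(a³/μ) = 2π × 1.806×10⁴ = 1.135×10⁵ s.
= 31.53 hours.

T ≈ 31.5 hours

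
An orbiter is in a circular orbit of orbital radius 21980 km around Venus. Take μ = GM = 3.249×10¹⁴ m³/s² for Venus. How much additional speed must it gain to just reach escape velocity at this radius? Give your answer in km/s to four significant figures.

Δv ≈ 1.593 km/s

r = 21980 km = 2.198×10⁷ m.
Circular speed v_c = √(μ/r) = 3845 m/s.
Escape speed v_esc = √(2μ/r) = √2 × v_c = 5437 m/s.
Δv = v_esc − v_c = 1593 m/s = 1.593 km/s.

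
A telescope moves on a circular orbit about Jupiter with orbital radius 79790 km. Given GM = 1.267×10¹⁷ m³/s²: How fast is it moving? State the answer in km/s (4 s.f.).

v ≈ 39.85 km/s

r = 79790 km = 7.979×10⁷ m.
For a circular orbit v = √(μ/r) = √(1.267×10¹⁷ / 7.979×10⁷) = √(1.588×10⁹) = 39850 m/s.
That is 39.85 km/s.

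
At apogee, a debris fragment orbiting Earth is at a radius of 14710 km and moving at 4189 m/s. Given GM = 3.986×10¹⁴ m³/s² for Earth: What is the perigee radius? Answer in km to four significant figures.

perigee radius ≈ 7044 km

r_a = 1.471×10⁷ m.
Specific energy ε = v²/2 − μ/r = -1.832×10⁷ J/kg, so a = −μ/(2ε) = 1.088×10⁷ m.
The apsides satisfy r_p + r_a = 2a, so the perigee radius is 2a − r_a = 7.044×10⁶ m = 7043.7 km.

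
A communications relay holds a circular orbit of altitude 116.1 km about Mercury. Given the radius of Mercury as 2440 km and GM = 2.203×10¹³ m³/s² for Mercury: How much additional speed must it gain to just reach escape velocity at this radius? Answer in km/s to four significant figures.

Δv ≈ 1.216 km/s

r = 2440 + 116.1 = 2556.1 km = 2.5561×10⁶ m.
Circular speed v_c = √(μ/r) = 2936 m/s.
Escape speed v_esc = √(2μ/r) = √2 × v_c = 4152 m/s.
Δv = v_esc − v_c = 1216 m/s = 1.216 km/s.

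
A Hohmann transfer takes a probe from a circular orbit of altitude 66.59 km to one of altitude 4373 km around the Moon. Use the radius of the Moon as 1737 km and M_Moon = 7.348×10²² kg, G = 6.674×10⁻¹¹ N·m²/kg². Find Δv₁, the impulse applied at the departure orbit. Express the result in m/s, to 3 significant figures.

μ = GM = 6.674×10⁻¹¹ × 7.348×10²² = 4.904×10¹² m³/s².
r₁ = 1737 + 66.59 = 1803.6 km = 1.8036×10⁶ m.
r₂ = 1737 + 4373 = 6110.0 km = 6.1100×10⁶ m.
Transfer ellipse a_t = (r₁ + r₂)/2 = 3.957×10⁶ m.
At r₁: circular v_c1 = √(μ/r₁) = 1649 m/s; transfer-perilune v_p = √[μ(2/r₁ − 1/a_t)] = 2049 m/s.
Δv₁ = v_p − v_c1 = 400.1 m/s.

Δv ≈ 400 m/s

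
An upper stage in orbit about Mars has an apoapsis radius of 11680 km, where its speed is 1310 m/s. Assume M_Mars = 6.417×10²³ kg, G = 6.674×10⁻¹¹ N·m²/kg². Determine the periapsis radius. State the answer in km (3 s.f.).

μ = GM = 6.674×10⁻¹¹ × 6.417×10²³ = 4.283×10¹³ m³/s².
r_a = 1.168×10⁷ m.
Specific energy ε = v²/2 − μ/r = -2.809×10⁶ J/kg, so a = −μ/(2ε) = 7.624×10⁶ m.
The apsides satisfy r_p + r_a = 2a, so the periapsis radius is 2a − r_a = 3.568×10⁶ m = 3568.3 km.

periapsis radius ≈ 3570 km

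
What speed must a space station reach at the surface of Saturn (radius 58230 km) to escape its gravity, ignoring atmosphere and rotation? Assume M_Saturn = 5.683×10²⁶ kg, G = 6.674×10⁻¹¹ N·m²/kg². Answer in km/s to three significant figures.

v_esc ≈ 36.1 km/s

μ = GM = 6.674×10⁻¹¹ × 5.683×10²⁶ = 3.793×10¹⁶ m³/s².
r = R = 5.823×10⁷ m.
Escape speed v_esc = √(2μ/r) = √(2 × 3.793×10¹⁶ / 5.823×10⁷) = √(1.303×10⁹) = 36090 m/s.
= 36.09 km/s.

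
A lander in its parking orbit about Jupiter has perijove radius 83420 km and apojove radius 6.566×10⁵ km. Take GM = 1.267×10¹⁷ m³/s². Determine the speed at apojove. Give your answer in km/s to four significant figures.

Semi-major axis a = (r_p + r_a)/2 = 3.7001×10⁵ km = 3.700×10⁸ m.
Vis-viva: v² = μ(2/r − 1/a) = 1.267×10¹⁷ × (3.046×10⁻⁹ − 2.703×10⁻⁹) = 4.350×10⁷ m²/s².
v = 6596 m/s = 6.596 km/s.

v ≈ 6.596 km/s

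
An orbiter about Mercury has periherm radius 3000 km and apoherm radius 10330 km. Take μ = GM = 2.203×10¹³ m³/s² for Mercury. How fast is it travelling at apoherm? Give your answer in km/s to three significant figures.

Semi-major axis a = (r_p + r_a)/2 = 6665.0 km = 6.665×10⁶ m.
Vis-viva: v² = μ(2/r − 1/a) = 2.203×10¹³ × (1.936×10⁻⁷ − 1.500×10⁻⁷) = 9.599×10⁵ m²/s².
v = 979.8 m/s = 0.9798 km/s.

v ≈ 0.98 km/s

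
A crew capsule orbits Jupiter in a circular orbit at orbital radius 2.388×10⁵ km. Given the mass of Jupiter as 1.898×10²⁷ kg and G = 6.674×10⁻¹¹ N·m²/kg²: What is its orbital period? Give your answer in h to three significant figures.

T ≈ 18.1 h

μ = GM = 6.674×10⁻¹¹ × 1.898×10²⁷ = 1.267×10¹⁷ m³/s².
r = 2.388×10⁵ km = 2.388×10⁸ m.
Kepler's third law: T = 2π√(r³/μ) = 2π√((2.388×10⁸)³ / 1.267×10¹⁷).
r³/μ = 1.075×10⁸ s², so T = 2π × 1.037×10⁴ = 6.515×10⁴ s.
Converting: 6.515×10⁴ s ÷ 3600 = 18.10 h.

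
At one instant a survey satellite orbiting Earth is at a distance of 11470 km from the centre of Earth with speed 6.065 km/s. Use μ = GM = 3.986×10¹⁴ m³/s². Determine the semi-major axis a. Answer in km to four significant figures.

a ≈ 12180 km

r = 1.147×10⁷ m.
Vis-viva rearranged: 1/a = 2/r − v²/μ = 1.744×10⁻⁷ − 9.228×10⁻⁸ = 8.208×10⁻⁸ m⁻¹.
a = 1.218×10⁷ m = 12183 km.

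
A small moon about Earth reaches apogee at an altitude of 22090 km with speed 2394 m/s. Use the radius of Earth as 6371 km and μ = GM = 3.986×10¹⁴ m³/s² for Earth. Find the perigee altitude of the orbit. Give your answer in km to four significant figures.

r_a = 6371 + 22090 = 28461 km = 2.846×10⁷ m.
Specific energy ε = v²/2 − μ/r = -1.114×10⁷ J/kg, so a = −μ/(2ε) = 1.789×10⁷ m.
The apsides satisfy r_p + r_a = 2a, so the perigee radius is 2a − r_a = 7.322×10⁶ m = 7321.5 km.
Perigee altitude = 7321.5 − 6371 = 950.54 km.

perigee altitude ≈ 950.5 km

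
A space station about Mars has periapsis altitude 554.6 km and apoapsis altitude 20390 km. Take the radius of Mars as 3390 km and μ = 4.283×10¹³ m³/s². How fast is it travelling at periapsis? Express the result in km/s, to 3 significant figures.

v ≈ 4.32 km/s

r_p = 3390 + 554.6 = 3944.6 km = 3.9446×10⁶ m.
r_a = 3390 + 20390 = 23780 km = 2.3780×10⁷ m.
Semi-major axis a = (r_p + r_a)/2 = 13862 km = 1.386×10⁷ m.
Vis-viva: v² = μ(2/r − 1/a) = 4.283×10¹³ × (5.070×10⁻⁷ − 7.214×10⁻⁸) = 1.863×10⁷ m²/s².
v = 4316 m/s = 4.316 km/s.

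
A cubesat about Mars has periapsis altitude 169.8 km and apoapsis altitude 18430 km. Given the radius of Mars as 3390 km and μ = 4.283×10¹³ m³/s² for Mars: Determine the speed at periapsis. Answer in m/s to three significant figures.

v ≈ 4550 m/s

r_p = 3390 + 169.8 = 3559.8 km = 3.5598×10⁶ m.
r_a = 3390 + 18430 = 21820 km = 2.1820×10⁷ m.
Semi-major axis a = (r_p + r_a)/2 = 12690 km = 1.269×10⁷ m.
Vis-viva: v² = μ(2/r − 1/a) = 4.283×10¹³ × (5.618×10⁻⁷ − 7.880×10⁻⁸) = 2.069×10⁷ m²/s².
v = 4548 m/s.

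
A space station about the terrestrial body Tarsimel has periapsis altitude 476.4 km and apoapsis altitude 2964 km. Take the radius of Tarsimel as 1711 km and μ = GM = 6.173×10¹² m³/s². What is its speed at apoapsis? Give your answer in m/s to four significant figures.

v ≈ 917.5 m/s

r_p = 1711 + 476.4 = 2187.4 km = 2.1874×10⁶ m.
r_a = 1711 + 2964 = 4675.0 km = 4.6750×10⁶ m.
Semi-major axis a = (r_p + r_a)/2 = 3431.2 km = 3.431×10⁶ m.
Vis-viva: v² = μ(2/r − 1/a) = 6.173×10¹² × (4.278×10⁻⁷ − 2.914×10⁻⁷) = 8.418×10⁵ m²/s².
v = 917.5 m/s.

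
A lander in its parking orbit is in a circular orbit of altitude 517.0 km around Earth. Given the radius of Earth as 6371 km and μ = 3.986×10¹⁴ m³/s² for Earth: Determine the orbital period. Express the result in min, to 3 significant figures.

r = 6371 + 517.0 = 6888.0 km = 6.8880×10⁶ m.
Kepler's third law: T = 2π√(r³/μ) = 2π√((6.888×10⁶)³ / 3.986×10¹⁴).
r³/μ = 8.199×10⁵ s², so T = 2π × 9.055×10² = 5.689×10³ s.
Converting: 5.689×10³ s ÷ 60.00 = 94.82 min.

T ≈ 94.8 min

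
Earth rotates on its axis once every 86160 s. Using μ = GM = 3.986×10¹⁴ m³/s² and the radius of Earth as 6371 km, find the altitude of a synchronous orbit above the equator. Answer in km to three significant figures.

h_sync ≈ 35800 km

A synchronous orbit has period T, so by Kepler's third law a = (μT²/4π²)^(1/3).
μT²/4π² = 3.986×10¹⁴ × (8.616×10⁴)² / 39.48 = 7.495×10²² m³.
a = 4.216×10⁷ m = 42163 km.
Altitude h = a − R = 42163 − 6371 = 35792 km.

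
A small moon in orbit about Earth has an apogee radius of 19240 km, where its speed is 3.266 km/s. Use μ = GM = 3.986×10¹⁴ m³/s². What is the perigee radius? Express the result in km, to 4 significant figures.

perigee radius ≈ 6670 km

r_a = 1.924×10⁷ m.
Specific energy ε = v²/2 − μ/r = -1.538×10⁷ J/kg, so a = −μ/(2ε) = 1.296×10⁷ m.
The apsides satisfy r_p + r_a = 2a, so the perigee radius is 2a − r_a = 6.670×10⁶ m = 6670.2 km.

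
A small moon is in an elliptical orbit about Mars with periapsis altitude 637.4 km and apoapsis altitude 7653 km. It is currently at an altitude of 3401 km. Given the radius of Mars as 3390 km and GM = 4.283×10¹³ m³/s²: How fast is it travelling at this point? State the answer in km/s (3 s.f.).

v ≈ 2.63 km/s

r_p = 3390 + 637.4 = 4027.4 km = 4.0274×10⁶ m.
r_a = 3390 + 7653 = 11043 km = 1.1043×10⁷ m.
r = 3390 + 3401 = 6791.0 km = 6.791×10⁶ m.
Semi-major axis a = (r_p + r_a)/2 = 7535.2 km = 7.535×10⁶ m.
Vis-viva: v² = μ(2/r − 1/a) = 4.283×10¹³ × (2.945×10⁻⁷ − 1.327×10⁻⁷) = 6.930×10⁶ m²/s².
v = 2632 m/s = 2.632 km/s.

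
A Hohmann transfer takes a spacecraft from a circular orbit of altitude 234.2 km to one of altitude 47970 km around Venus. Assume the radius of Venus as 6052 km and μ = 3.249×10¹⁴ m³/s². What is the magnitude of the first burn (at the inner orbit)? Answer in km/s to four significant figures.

Δv ≈ 2.433 km/s

r₁ = 6052 + 234.2 = 6286.2 km = 6.2862×10⁶ m.
r₂ = 6052 + 47970 = 54022 km = 5.4022×10⁷ m.
Transfer ellipse a_t = (r₁ + r₂)/2 = 3.015×10⁷ m.
At r₁: circular v_c1 = √(μ/r₁) = 7189 m/s; transfer-periapsis v_p = √[μ(2/r₁ − 1/a_t)] = 9623 m/s.
Δv₁ = v_p − v_c1 = 2433 m/s.
= 2.433 km/s.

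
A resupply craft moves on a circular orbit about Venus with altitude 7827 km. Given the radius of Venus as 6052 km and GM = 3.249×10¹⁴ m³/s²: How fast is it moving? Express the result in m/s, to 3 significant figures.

v ≈ 4840 m/s

r = 6052 + 7827 = 13879 km = 1.3879×10⁷ m.
For a circular orbit v = √(μ/r) = √(3.249×10¹⁴ / 1.388×10⁷) = √(2.341×10⁷) = 4838 m/s.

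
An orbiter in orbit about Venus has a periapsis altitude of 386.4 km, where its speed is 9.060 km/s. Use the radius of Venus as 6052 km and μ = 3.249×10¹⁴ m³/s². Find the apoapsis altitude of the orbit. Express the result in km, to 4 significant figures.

r_p = 6052 + 386.4 = 6438.4 km = 6.438×10⁶ m.
Specific energy ε = v²/2 − μ/r = -9.421×10⁶ J/kg, so a = −μ/(2ε) = 1.724×10⁷ m.
The apsides satisfy r_p + r_a = 2a, so the apoapsis radius is 2a − r_p = 2.805×10⁷ m = 28048 km.
Apoapsis altitude = 28048 − 6052 = 21996 km.

apoapsis altitude ≈ 22000 km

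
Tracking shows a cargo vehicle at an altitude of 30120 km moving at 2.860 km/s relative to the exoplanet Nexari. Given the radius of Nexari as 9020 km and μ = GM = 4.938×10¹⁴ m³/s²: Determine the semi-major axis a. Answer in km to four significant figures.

r = 9020 + 30120 = 39140 km = 3.914×10⁷ m.
Specific orbital energy ε = v²/2 − μ/r = (2860)²/2 − 4.938×10¹⁴/3.914×10⁷ = -8.526×10⁶ J/kg.
Since ε = −μ/(2a), a = −μ/(2ε) = 2.896×10⁷ m = 28957 km.

a ≈ 28960 km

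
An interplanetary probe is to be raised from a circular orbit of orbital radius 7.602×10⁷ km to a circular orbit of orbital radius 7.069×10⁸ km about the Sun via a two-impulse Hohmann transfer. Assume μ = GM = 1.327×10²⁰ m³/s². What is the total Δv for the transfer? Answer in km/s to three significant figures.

Δv_total ≈ 22.0 km/s

r₁ = 7.602×10⁷ km = 7.602×10¹⁰ m.
r₂ = 7.069×10⁸ km = 7.069×10¹¹ m.
Transfer ellipse a_t = (r₁ + r₂)/2 = 3.915×10¹¹ m.
At r₁: circular v_c1 = √(μ/r₁) = 41780 m/s; transfer-perihelion v_p = √[μ(2/r₁ − 1/a_t)] = 56140 m/s.
Δv₁ = v_p − v_c1 = 14360 m/s.
At r₂: circular v_c2 = √(μ/r₂) = 13700 m/s; transfer-aphelion v_a = √[μ(2/r₂ − 1/a_t)] = 6038 m/s.
Δv₂ = v_c2 − v_a = 7663 m/s.
Total Δv = Δv₁ + Δv₂ = 22030 m/s = 22.03 km/s.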